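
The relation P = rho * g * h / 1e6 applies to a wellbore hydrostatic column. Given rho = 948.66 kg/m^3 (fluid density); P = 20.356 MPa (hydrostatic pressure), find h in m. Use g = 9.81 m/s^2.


h = P * 1e6 / (g * rho)
h = 20.356 * 1e6 / (9.81 * 948.66)
h = 2187.3 m


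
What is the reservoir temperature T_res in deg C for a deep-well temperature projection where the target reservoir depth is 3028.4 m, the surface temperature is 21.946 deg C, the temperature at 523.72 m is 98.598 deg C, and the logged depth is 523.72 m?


Step 1: grad = (T_d1 - T_surf)/d1 * 1000 = (98.598 - 21.946)/523.72 * 1000 = 146.3607 deg C/km
Step 2: T_res = T_surf + grad*d2/1000 = 21.946 + 146.3607*3028.4/1000 = 465.18 deg C
T_res = 465.18 deg C


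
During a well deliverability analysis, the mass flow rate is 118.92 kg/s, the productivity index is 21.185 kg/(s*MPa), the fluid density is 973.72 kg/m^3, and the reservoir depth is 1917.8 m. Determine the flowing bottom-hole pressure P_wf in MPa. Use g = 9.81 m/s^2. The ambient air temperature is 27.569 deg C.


Step 1: P_i = rho*g*h/1e6 = 973.72*9.81*1917.8/1e6 = 18.31920 MPa
Step 2: P_wf = P_i - mdot/PI = 18.31920 - 118.92/21.185 = 12.706 MPa
P_wf = 12.706 MPa


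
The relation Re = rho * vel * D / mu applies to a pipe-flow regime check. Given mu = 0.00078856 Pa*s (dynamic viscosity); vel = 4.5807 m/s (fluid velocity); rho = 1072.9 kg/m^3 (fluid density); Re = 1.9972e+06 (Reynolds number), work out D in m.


D = Re * mu / (rho * vel)
D = 1.9972e+06 * 0.00078856 / (1072.9 * 4.5807)
D = 0.32045 m


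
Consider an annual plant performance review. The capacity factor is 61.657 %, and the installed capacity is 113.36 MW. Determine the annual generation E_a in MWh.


E_a = CF / 100 * cap * 8760
E_a = 61.657 / 100 * 113.36 * 8760
E_a = 6.1227e+05 MWh


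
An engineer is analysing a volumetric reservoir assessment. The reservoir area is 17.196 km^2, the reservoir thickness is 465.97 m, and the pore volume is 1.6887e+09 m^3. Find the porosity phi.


phi = Vp / (A * 1e6 * hr)
phi = 1.6887e+09 / (17.196 * 1e6 * 465.97)
phi = 0.21075


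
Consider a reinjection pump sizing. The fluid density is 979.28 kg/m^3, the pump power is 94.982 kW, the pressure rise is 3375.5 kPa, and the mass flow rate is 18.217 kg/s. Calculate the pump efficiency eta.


eta = mdot * dP / (rho * P_pump)
eta = 18.217 * 3375.5 / (979.28 * 94.982)
eta = 0.66110


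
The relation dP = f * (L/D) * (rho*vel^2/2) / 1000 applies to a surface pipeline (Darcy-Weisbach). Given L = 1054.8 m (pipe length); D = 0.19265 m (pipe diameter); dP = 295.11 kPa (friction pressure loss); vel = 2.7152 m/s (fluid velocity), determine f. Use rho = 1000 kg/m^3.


f = dP*1000 / ((L/D)*(rho*vel^2/2))
f = 295.11*1000 / ((1054.8/0.19265)*(1000*2.7152^2/2))
f = 0.014622


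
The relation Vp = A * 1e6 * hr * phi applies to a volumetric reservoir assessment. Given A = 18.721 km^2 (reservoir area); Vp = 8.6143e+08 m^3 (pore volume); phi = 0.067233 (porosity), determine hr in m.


hr = Vp / (A * 1e6 * phi)
hr = 8.6143e+08 / (18.721 * 1e6 * 0.067233)
hr = 684.40 m


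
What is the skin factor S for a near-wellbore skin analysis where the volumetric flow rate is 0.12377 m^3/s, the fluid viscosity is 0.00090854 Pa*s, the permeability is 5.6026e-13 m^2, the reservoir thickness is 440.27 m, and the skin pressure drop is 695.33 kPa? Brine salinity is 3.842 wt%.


S = dP_s * 1000 * 2*pi*k*hr / (q*mu)
S = 695.33 * 1000 * 2*pi*5.6026e-13*440.27 / (0.12377*0.00090854)
S = 9.5834


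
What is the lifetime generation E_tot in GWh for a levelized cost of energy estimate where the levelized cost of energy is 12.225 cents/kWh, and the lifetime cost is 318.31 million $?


E_tot = C_tot / LCOE * 100
E_tot = 318.31 / 12.225 * 100
E_tot = 2603.8 GWh


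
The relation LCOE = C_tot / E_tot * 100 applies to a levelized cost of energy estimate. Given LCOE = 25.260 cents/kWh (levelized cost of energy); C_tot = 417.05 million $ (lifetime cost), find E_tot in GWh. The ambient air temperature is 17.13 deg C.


E_tot = C_tot / LCOE * 100
E_tot = 417.05 / 25.260 * 100
E_tot = 1651.0 GWh


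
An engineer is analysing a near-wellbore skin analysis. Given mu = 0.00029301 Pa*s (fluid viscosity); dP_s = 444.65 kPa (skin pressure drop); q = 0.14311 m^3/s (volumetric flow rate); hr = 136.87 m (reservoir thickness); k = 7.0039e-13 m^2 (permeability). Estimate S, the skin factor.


S = dP_s * 1000 * 2*pi*k*hr / (q*mu)
S = 444.65 * 1000 * 2*pi*7.0039e-13*136.87 / (0.14311*0.00029301)
S = 6.3870


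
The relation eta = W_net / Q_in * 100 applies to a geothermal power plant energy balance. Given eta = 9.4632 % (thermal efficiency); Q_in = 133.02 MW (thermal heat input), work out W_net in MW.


W_net = eta / 100 * Q_in
W_net = 9.4632 / 100 * 133.02
W_net = 12.588 MW


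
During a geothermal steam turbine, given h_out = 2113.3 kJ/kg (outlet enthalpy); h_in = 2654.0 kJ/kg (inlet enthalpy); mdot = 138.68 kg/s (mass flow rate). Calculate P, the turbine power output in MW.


P = mdot * (h_in - h_out) / 1000
P = 138.68 * (2654.0 - 2113.3) / 1000
P = 74.984 MW


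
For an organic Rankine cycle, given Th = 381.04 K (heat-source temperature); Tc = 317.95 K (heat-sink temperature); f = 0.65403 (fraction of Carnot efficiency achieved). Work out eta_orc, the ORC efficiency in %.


eta_orc = (1 - Tc/Th) * f * 100
eta_orc = (1 - 317.95/381.04) * 0.65403 * 100
eta_orc = 10.829 %


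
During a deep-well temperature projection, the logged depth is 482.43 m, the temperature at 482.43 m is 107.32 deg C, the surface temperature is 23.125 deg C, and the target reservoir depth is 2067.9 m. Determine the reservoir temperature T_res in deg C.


Step 1: grad = (T_d1 - T_surf)/d1 * 1000 = (107.32 - 23.125)/482.43 * 1000 = 174.5227 deg C/km
Step 2: T_res = T_surf + grad*d2/1000 = 23.125 + 174.5227*2067.9/1000 = 384.02 deg C
T_res = 384.02 deg C


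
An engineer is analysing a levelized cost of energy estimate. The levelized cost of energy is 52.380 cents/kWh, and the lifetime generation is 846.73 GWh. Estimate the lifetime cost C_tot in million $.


C_tot = LCOE / 100 * E_tot
C_tot = 52.380 / 100 * 846.73
C_tot = 443.52 million $


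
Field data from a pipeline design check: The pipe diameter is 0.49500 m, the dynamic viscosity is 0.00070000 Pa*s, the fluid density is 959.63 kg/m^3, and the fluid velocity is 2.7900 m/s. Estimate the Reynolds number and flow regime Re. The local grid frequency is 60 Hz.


Step 1: Re = rho*vel*D/mu = 959.63*2.79*0.495/0.0007 = 1.8933e+06
Step 2: Re = 1.8933e+06 > 4000, so flow is turbulent.
Re = 1.8933e+06 (turbulent)


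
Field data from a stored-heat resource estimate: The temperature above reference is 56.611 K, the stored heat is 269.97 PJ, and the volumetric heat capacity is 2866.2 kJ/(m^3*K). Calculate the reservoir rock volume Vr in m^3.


Vr = Q_s * 1e12 / (rhoc * dT)
Vr = 269.97 * 1e12 / (2866.2 * 56.611)
Vr = 1.6638e+09 m^3


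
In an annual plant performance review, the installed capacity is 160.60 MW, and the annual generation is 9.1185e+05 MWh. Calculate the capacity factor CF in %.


CF = E_a / (cap * 8760) * 100
CF = 9.1185e+05 / (160.60 * 8760) * 100
CF = 64.815 %


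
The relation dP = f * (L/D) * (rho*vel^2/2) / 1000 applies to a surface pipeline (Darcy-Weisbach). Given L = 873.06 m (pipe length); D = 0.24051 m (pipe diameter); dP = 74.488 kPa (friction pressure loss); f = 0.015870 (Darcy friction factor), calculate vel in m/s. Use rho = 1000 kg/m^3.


vel = sqrt(dP*1000*2*D / (f*L*rho))
vel = sqrt(74.488*1000*2*0.24051 / (0.015870*873.06*1000))
vel = 1.6081 m/s


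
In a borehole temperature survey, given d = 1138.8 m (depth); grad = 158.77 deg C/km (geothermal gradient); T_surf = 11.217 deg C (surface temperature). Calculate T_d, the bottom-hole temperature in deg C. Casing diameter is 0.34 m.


T_d = T_surf + grad * d / 1000
T_d = 11.217 + 158.77 * 1138.8 / 1000
T_d = 192.02 deg C


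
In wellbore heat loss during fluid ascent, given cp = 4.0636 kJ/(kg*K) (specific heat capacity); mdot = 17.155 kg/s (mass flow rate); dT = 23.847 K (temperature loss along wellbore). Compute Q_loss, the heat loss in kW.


Q_loss = mdot * cp * dT
Q_loss = 17.155 * 4.0636 * 23.847
Q_loss = 1662.4 kW


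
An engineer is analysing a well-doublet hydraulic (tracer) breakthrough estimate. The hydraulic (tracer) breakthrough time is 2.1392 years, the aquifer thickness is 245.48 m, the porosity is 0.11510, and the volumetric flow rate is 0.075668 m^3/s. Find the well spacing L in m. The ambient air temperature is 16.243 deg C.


L = sqrt(t_bt*365.25*86400*3*Qv / (pi*hr*phi))
L = sqrt(2.1392*365.25*86400*3*0.075668 / (pi*245.48*0.11510))
L = 415.50 m


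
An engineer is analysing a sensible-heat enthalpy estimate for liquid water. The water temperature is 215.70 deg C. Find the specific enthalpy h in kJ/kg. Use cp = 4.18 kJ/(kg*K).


h = cp * T
h = 4.18 * 215.70
h = 901.63 kJ/kg


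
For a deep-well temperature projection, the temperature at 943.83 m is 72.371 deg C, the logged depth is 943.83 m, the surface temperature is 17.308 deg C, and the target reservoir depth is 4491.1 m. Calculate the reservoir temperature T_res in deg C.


Step 1: grad = (T_d1 - T_surf)/d1 * 1000 = (72.371 - 17.308)/943.83 * 1000 = 58.33996 deg C/km
Step 2: T_res = T_surf + grad*d2/1000 = 17.308 + 58.33996*4491.1/1000 = 279.32 deg C
T_res = 279.32 deg C


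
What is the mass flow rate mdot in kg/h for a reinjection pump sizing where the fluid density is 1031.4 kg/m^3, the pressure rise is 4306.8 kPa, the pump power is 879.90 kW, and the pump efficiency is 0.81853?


mdot = P_pump * rho * eta / dP
mdot = 879.90 * 1031.4 * 0.81853 / 4306.8
mdot = 172.4806 kg/s
Convert: 172.4806 kg/s * 3600.0 = 6.2093e+05 kg/h
mdot = 6.2093e+05 kg/h


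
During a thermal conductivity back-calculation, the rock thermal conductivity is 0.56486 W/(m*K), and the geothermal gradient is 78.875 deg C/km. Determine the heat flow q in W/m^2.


q = k * grad / 1000
q = 0.56486 * 78.875 / 1000
q = 0.044553 W/m^2


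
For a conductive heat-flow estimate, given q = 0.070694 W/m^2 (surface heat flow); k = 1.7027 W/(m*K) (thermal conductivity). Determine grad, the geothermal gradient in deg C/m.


grad = q * 1000 / k
grad = 0.070694 * 1000 / 1.7027
grad = 41.51876 deg C/km
Convert: 41.51876 deg C/km * 0.001 = 0.041519 deg C/m
grad = 0.041519 deg C/m


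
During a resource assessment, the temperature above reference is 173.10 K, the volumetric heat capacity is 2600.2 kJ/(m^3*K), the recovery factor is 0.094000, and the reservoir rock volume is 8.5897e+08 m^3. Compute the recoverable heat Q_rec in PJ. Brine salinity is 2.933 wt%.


Step 1: Q_s = Vr*rhoc*dT/1e12 = 8.5897e+08*2600.2*173.1/1e12 = 386.6178 PJ
Step 2: Q_rec = Q_s * RF = 386.6178 * 0.094 = 36.342 PJ
Q_rec = 36.342 PJ


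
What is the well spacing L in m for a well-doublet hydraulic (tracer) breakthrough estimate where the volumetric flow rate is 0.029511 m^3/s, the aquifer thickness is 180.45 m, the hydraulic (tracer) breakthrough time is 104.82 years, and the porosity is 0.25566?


L = sqrt(t_bt*365.25*86400*3*Qv / (pi*hr*phi))
L = sqrt(104.82*365.25*86400*3*0.029511 / (pi*180.45*0.25566))
L = 1421.5 m


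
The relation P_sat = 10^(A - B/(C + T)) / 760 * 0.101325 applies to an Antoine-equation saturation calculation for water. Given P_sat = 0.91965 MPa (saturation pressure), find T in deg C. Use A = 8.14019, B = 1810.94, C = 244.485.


T = B / (A - log10(P_sat * 760 / 0.101325)) - C
T = 1810.94 / (8.14019 - log10(0.91965 * 760 / 0.101325)) - 244.485
T = 176.52 deg C


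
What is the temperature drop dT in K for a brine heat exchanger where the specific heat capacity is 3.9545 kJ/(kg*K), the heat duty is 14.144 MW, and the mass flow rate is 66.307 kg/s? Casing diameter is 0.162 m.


dT = Q * 1000 / (mdot * cp)
dT = 14.144 * 1000 / (66.307 * 3.9545)
dT = 53.941 K


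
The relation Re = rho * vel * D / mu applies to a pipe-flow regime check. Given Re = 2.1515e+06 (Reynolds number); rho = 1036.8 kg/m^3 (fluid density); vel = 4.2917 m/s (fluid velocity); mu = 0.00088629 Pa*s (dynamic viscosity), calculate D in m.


D = Re * mu / (rho * vel)
D = 2.1515e+06 * 0.00088629 / (1036.8 * 4.2917)
D = 0.42854 m


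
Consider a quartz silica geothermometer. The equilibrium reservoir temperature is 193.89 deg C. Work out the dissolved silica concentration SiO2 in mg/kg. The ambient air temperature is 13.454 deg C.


SiO2 = 10^(5.19 - 1309/(T_eq + 273.15))
SiO2 = 10^(5.19 - 1309/(193.89 + 273.15))
SiO2 = 243.92 mg/kg


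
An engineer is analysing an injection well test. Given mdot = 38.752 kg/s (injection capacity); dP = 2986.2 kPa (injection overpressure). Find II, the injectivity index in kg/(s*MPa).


II = mdot * 1000 / dP
II = 38.752 * 1000 / 2986.2
II = 12.977 kg/(s*MPa)


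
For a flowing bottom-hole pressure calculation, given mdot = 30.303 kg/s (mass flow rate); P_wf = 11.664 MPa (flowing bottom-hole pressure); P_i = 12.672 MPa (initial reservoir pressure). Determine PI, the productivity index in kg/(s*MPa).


PI = mdot / (P_i - P_wf)
PI = 30.303 / (12.672 - 11.664)
PI = 30.062 kg/(s*MPa)


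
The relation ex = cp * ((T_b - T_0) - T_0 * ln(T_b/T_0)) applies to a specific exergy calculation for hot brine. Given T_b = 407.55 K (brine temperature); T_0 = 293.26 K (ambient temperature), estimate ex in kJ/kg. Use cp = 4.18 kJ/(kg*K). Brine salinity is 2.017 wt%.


ex = cp * ((T_b - T_0) - T_0 * ln(T_b/T_0))
ex = 4.18 * ((407.55 - 293.26) - 293.26 * ln(407.55/293.26))
ex = 74.308 kJ/kg


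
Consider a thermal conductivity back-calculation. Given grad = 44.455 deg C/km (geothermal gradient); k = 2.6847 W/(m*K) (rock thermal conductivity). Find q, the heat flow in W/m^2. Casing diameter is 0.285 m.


q = k * grad / 1000
q = 2.6847 * 44.455 / 1000
q = 0.11935 W/m^2


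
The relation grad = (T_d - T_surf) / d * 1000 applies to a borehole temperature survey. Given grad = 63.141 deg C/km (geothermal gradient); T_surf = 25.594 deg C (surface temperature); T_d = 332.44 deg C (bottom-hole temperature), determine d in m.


d = (T_d - T_surf) / grad * 1000
d = (332.44 - 25.594) / 63.141 * 1000
d = 4859.7 m


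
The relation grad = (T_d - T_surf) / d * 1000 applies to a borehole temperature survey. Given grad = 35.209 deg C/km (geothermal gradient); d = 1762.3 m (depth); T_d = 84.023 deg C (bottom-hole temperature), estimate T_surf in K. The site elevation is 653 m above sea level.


T_surf = T_d - grad * d / 1000
T_surf = 84.023 - 35.209 * 1762.3 / 1000
T_surf = 21.97418 deg C
Convert to K: 21.97418 + 273.15 = 295.12 K
T_surf = 295.12 K


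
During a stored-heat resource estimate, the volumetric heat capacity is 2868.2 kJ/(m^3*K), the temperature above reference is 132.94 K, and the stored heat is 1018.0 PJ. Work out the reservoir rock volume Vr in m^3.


Vr = Q_s * 1e12 / (rhoc * dT)
Vr = 1018.0 * 1e12 / (2868.2 * 132.94)
Vr = 2.6698e+09 m^3


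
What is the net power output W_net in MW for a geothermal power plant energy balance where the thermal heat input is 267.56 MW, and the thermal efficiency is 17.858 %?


W_net = eta / 100 * Q_in
W_net = 17.858 / 100 * 267.56
W_net = 47.781 MW


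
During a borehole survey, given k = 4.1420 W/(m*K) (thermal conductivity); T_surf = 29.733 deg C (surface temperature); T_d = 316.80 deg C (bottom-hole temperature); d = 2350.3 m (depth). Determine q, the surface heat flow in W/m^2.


Step 1: grad = (T_d - T_surf)/d * 1000 = (316.8 - 29.733)/2350.3 * 1000 = 122.1406 deg C/km
Step 2: q = k * grad / 1000 = 4.142 * 122.1406 / 1000 = 0.50591 W/m^2
q = 0.50591 W/m^2


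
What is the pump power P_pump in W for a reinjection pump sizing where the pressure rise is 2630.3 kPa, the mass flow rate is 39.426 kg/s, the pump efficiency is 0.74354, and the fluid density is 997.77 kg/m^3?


P_pump = mdot * dP / (rho * eta)
P_pump = 39.426 * 2630.3 / (997.77 * 0.74354)
P_pump = 139.7826 kW
Convert: 139.7826 kW * 1000.0 = 1.3978e+05 W
P_pump = 1.3978e+05 W


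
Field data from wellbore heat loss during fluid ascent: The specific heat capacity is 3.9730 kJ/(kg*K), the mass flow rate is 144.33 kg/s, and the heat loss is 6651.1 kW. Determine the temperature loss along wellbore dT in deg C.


dT = Q_loss / (mdot * cp)
dT = 6651.1 / (144.33 * 3.9730)
dT = 11.59894 K
Convert (temperature difference, 1 K = 1 deg C): 11.59894 K = 11.59894 deg C
dT = 11.599 deg C


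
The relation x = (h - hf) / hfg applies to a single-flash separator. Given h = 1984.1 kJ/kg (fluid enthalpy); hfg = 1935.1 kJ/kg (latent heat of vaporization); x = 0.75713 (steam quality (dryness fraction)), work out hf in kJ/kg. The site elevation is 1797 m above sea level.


hf = h - x * hfg
hf = 1984.1 - 0.75713 * 1935.1
hf = 518.98 kJ/kg


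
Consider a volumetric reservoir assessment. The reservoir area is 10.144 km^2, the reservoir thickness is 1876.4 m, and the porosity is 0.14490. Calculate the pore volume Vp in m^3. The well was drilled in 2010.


Vp = A * 1e6 * hr * phi
Vp = 10.144 * 1e6 * 1876.4 * 0.14490
Vp = 2.7581e+09 m^3


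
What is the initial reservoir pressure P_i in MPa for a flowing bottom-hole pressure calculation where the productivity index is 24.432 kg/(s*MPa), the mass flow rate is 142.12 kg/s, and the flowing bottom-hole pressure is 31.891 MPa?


P_i = P_wf + mdot / PI
P_i = 31.891 + 142.12 / 24.432
P_i = 37.708 MPa


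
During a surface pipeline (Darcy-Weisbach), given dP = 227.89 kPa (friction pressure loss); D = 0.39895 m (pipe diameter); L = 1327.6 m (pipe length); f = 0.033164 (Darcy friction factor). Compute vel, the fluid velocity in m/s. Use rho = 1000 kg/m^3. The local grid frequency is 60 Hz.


vel = sqrt(dP*1000*2*D / (f*L*rho))
vel = sqrt(227.89*1000*2*0.39895 / (0.033164*1327.6*1000))
vel = 2.0322 m/s


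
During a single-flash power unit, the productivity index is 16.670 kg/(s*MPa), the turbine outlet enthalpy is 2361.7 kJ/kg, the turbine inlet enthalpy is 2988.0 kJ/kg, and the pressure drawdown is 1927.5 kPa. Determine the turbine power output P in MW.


Step 1: mdot = PI * dP / 1000 = 16.67 * 1927.5 / 1000 = 32.13143 kg/s
Step 2: P = mdot*(h_in - h_out)/1000 = 32.13143*(2988.0 - 2361.7)/1000 = 20.124 MW
P = 20.124 MW


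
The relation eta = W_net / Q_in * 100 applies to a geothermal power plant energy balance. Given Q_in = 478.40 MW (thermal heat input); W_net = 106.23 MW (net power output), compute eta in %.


eta = W_net / Q_in * 100
eta = 106.23 / 478.40 * 100
eta = 22.205 %


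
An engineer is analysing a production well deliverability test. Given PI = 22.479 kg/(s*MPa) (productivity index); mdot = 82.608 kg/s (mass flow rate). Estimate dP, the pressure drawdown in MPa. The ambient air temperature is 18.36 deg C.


dP = mdot * 1000 / PI
dP = 82.608 * 1000 / 22.479
dP = 3674.897 kPa
Convert: 3674.897 kPa * 0.001 = 3.6749 MPa
dP = 3.6749 MPa


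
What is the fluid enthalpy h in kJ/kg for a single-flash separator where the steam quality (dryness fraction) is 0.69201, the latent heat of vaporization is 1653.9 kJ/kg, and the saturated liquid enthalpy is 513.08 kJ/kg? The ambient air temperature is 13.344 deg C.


h = hf + x * hfg
h = 513.08 + 0.69201 * 1653.9
h = 1657.6 kJ/kg


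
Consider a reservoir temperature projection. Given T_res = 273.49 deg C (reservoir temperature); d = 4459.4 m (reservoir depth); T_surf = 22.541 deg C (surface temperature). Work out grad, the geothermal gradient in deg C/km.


grad = (T_res - T_surf) / d * 1000
grad = (273.49 - 22.541) / 4459.4 * 1000
grad = 56.274 deg C/km


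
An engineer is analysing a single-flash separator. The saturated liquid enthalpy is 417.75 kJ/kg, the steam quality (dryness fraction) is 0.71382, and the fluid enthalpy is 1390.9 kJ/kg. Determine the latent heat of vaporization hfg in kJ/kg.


hfg = (h - hf) / x
hfg = (1390.9 - 417.75) / 0.71382
hfg = 1363.3 kJ/kg


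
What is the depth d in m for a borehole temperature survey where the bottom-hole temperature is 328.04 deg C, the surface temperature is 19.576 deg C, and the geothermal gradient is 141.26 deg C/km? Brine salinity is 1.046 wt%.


d = (T_d - T_surf) / grad * 1000
d = (328.04 - 19.576) / 141.26 * 1000
d = 2183.7 m


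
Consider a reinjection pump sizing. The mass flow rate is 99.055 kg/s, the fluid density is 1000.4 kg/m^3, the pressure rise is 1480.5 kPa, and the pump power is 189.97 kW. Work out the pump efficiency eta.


eta = mdot * dP / (rho * P_pump)
eta = 99.055 * 1480.5 / (1000.4 * 189.97)
eta = 0.77166


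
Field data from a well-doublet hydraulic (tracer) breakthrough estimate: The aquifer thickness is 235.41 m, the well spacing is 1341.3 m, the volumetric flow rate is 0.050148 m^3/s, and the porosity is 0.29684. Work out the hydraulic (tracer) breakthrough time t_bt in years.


t_bt = pi * hr * phi * L^2 / (3 * Qv) / (365.25*86400)
t_bt = pi * 235.41 * 0.29684 * 1341.3^2 / (3 * 0.050148) / (365.25*86400)
t_bt = 83.190 years


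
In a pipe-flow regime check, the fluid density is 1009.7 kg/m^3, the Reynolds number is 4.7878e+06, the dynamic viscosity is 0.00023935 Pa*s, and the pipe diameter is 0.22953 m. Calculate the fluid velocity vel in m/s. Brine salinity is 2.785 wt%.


vel = Re * mu / (rho * D)
vel = 4.7878e+06 * 0.00023935 / (1009.7 * 0.22953)
vel = 4.9447 m/s


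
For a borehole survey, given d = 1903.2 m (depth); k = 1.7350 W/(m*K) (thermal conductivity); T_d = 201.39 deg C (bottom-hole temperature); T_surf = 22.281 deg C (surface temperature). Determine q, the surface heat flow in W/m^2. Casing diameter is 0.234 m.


Step 1: grad = (T_d - T_surf)/d * 1000 = (201.39 - 22.281)/1903.2 * 1000 = 94.10939 deg C/km
Step 2: q = k * grad / 1000 = 1.735 * 94.10939 / 1000 = 0.16328 W/m^2
q = 0.16328 W/m^2


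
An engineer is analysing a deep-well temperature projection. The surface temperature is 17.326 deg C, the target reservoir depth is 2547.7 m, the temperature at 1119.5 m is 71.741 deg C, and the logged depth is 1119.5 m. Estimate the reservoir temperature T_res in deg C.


Step 1: grad = (T_d1 - T_surf)/d1 * 1000 = (71.741 - 17.326)/1119.5 * 1000 = 48.60652 deg C/km
Step 2: T_res = T_surf + grad*d2/1000 = 17.326 + 48.60652*2547.7/1000 = 141.16 deg C
T_res = 141.16 deg C


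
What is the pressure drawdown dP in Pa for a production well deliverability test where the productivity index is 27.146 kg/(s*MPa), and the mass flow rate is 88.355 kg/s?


dP = mdot * 1000 / PI
dP = 88.355 * 1000 / 27.146
dP = 3254.807 kPa
Convert: 3254.807 kPa * 1000.0 = 3.2548e+06 Pa
dP = 3.2548e+06 Pa


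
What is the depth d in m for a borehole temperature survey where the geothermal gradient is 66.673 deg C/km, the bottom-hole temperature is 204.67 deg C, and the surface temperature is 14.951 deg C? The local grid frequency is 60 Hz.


d = (T_d - T_surf) / grad * 1000
d = (204.67 - 14.951) / 66.673 * 1000
d = 2845.5 m


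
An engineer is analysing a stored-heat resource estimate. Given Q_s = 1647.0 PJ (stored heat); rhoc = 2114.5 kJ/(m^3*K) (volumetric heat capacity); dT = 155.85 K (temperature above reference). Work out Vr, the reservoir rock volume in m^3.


Vr = Q_s * 1e12 / (rhoc * dT)
Vr = 1647.0 * 1e12 / (2114.5 * 155.85)
Vr = 4.9978e+09 m^3


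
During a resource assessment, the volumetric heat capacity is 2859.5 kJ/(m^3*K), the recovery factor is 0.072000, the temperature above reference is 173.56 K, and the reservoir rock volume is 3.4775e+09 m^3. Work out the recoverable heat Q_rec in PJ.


Step 1: Q_s = Vr*rhoc*dT/1e12 = 3.4775e+09*2859.5*173.56/1e12 = 1725.865 PJ
Step 2: Q_rec = Q_s * RF = 1725.865 * 0.072 = 124.26 PJ
Q_rec = 124.26 PJ


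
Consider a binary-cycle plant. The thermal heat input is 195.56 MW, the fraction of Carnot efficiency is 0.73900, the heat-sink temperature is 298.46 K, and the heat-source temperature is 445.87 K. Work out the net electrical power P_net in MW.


Step 1: eta = (1 - Tc/Th)*f = (1 - 298.46/445.87)*0.739 = 0.2443223
Step 2: P_net = eta * Q_in = 0.2443223 * 195.56 = 47.780 MW
P_net = 47.780 MW


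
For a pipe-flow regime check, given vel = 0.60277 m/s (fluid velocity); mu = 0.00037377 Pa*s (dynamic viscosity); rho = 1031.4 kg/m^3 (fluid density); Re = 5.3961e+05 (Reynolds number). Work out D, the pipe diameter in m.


D = Re * mu / (rho * vel)
D = 5.3961e+05 * 0.00037377 / (1031.4 * 0.60277)
D = 0.32442 m


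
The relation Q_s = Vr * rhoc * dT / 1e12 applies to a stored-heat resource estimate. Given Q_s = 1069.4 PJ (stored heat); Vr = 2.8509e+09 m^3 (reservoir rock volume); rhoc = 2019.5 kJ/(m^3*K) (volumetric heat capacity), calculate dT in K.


dT = Q_s * 1e12 / (Vr * rhoc)
dT = 1069.4 * 1e12 / (2.8509e+09 * 2019.5)
dT = 185.74 K


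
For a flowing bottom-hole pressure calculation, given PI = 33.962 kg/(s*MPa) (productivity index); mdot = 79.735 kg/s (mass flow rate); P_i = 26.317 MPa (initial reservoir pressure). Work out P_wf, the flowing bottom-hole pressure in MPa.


P_wf = P_i - mdot / PI
P_wf = 26.317 - 79.735 / 33.962
P_wf = 23.969 MPa


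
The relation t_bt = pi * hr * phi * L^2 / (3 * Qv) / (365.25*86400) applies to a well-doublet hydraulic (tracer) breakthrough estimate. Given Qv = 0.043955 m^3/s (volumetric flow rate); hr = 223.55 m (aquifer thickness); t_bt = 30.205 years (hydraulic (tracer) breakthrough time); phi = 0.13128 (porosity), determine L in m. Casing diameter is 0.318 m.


L = sqrt(t_bt*365.25*86400*3*Qv / (pi*hr*phi))
L = sqrt(30.205*365.25*86400*3*0.043955 / (pi*223.55*0.13128))
L = 1167.6 m


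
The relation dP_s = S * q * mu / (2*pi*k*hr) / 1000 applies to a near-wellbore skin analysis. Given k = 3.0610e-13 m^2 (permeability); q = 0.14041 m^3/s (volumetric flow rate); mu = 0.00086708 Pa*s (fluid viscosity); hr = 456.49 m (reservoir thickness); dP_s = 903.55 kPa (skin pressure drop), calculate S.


S = dP_s * 1000 * 2*pi*k*hr / (q*mu)
S = 903.55 * 1000 * 2*pi*3.0610e-13*456.49 / (0.14041*0.00086708)
S = 6.5158


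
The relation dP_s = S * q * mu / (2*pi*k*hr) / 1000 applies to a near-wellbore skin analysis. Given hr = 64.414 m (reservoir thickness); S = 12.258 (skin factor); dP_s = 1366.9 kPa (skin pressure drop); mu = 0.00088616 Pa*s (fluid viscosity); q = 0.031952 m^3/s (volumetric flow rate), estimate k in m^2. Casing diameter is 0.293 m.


k = S*q*mu / (2*pi*dP_s*1000*hr)
k = 12.258*0.031952*0.00088616 / (2*pi*1366.9*1000*64.414)
k = 6.2738e-13 m^2


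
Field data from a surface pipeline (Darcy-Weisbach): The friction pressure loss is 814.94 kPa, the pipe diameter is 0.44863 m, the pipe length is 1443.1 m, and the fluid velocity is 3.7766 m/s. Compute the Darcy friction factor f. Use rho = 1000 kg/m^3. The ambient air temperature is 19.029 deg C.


f = dP*1000 / ((L/D)*(rho*vel^2/2))
f = 814.94*1000 / ((1443.1/0.44863)*(1000*3.7766^2/2))
f = 0.035526


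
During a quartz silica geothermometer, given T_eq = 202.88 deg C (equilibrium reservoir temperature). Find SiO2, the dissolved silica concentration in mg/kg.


SiO2 = 10^(5.19 - 1309/(T_eq + 273.15))
SiO2 = 10^(5.19 - 1309/(202.88 + 273.15))
SiO2 = 275.53 mg/kg


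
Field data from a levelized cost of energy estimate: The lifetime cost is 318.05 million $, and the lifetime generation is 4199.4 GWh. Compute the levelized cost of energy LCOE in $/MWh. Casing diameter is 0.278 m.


LCOE = C_tot / E_tot * 100
LCOE = 318.05 / 4199.4 * 100
LCOE = 7.573701 cents/kWh
Convert: 7.573701 cents/kWh * 10.0 = 75.737 $/MWh
LCOE = 75.737 $/MWh


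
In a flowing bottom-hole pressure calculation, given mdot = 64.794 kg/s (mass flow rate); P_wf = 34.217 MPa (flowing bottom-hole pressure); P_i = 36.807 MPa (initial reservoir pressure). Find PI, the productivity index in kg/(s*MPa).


PI = mdot / (P_i - P_wf)
PI = 64.794 / (36.807 - 34.217)
PI = 25.017 kg/(s*MPa)


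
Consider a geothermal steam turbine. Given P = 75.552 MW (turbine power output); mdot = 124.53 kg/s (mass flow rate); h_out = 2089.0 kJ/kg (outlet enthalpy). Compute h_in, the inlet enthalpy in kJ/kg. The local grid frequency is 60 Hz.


h_in = h_out + P * 1000 / mdot
h_in = 2089.0 + 75.552 * 1000 / 124.53
h_in = 2695.7 kJ/kg


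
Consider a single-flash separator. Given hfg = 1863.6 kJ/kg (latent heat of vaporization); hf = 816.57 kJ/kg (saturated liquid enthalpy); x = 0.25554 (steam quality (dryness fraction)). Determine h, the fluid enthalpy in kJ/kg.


h = hf + x * hfg
h = 816.57 + 0.25554 * 1863.6
h = 1292.8 kJ/kg


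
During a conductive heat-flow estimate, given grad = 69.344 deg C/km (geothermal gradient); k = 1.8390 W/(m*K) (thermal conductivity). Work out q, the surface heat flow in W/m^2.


q = k * grad / 1000
q = 1.8390 * 69.344 / 1000
q = 0.12752 W/m^2


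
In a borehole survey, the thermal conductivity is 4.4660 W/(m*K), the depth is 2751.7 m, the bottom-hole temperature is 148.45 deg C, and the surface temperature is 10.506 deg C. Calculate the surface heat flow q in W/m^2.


Step 1: grad = (T_d - T_surf)/d * 1000 = (148.45 - 10.506)/2751.7 * 1000 = 50.13046 deg C/km
Step 2: q = k * grad / 1000 = 4.466 * 50.13046 / 1000 = 0.22388 W/m^2
q = 0.22388 W/m^2


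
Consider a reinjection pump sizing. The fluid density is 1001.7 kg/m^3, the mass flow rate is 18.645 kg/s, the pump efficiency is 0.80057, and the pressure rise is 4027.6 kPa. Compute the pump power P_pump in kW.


P_pump = mdot * dP / (rho * eta)
P_pump = 18.645 * 4027.6 / (1001.7 * 0.80057)
P_pump = 93.642 kW


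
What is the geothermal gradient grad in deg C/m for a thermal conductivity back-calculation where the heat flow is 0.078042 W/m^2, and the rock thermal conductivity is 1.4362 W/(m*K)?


grad = q / k * 1000
grad = 0.078042 / 1.4362 * 1000
grad = 54.33923 deg C/km
Convert: 54.33923 deg C/km * 0.001 = 0.054339 deg C/m
grad = 0.054339 deg C/m


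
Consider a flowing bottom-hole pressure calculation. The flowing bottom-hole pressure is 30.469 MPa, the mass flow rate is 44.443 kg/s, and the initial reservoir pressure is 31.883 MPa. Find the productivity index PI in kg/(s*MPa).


PI = mdot / (P_i - P_wf)
PI = 44.443 / (31.883 - 30.469)
PI = 31.431 kg/(s*MPa)


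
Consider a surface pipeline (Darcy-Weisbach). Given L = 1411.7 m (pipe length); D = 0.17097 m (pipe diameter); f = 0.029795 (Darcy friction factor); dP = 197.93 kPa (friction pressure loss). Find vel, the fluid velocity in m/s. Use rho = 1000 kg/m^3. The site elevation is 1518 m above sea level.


vel = sqrt(dP*1000*2*D / (f*L*rho))
vel = sqrt(197.93*1000*2*0.17097 / (0.029795*1411.7*1000))
vel = 1.2685 m/s


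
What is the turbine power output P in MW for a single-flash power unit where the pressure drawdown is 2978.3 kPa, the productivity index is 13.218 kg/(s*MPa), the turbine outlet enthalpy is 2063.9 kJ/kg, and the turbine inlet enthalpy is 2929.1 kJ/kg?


Step 1: mdot = PI * dP / 1000 = 13.218 * 2978.3 / 1000 = 39.36717 kg/s
Step 2: P = mdot*(h_in - h_out)/1000 = 39.36717*(2929.1 - 2063.9)/1000 = 34.060 MW
P = 34.060 MW


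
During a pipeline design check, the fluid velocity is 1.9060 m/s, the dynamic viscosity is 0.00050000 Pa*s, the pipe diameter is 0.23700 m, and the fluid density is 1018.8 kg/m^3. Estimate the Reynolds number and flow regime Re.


Step 1: Re = rho*vel*D/mu = 1018.8*1.906*0.237/0.0005 = 9.2043e+05
Step 2: Re = 9.2043e+05 > 4000, so flow is turbulent.
Re = 9.2043e+05 (turbulent)


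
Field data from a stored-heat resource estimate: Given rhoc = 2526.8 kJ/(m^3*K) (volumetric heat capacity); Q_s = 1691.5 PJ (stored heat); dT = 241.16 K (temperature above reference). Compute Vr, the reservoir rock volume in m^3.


Vr = Q_s * 1e12 / (rhoc * dT)
Vr = 1691.5 * 1e12 / (2526.8 * 241.16)
Vr = 2.7758e+09 m^3


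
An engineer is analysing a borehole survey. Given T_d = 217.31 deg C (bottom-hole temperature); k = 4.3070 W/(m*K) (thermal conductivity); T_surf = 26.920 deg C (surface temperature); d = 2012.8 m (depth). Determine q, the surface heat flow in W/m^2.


Step 1: grad = (T_d - T_surf)/d * 1000 = (217.31 - 26.92)/2012.8 * 1000 = 94.58963 deg C/km
Step 2: q = k * grad / 1000 = 4.307 * 94.58963 / 1000 = 0.40740 W/m^2
q = 0.40740 W/m^2


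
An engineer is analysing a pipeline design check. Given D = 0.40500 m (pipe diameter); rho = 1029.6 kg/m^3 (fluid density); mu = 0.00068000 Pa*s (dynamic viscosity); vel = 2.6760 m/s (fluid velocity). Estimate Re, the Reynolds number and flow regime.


Step 1: Re = rho*vel*D/mu = 1029.6*2.676*0.405/0.00068 = 1.6410e+06
Step 2: Re = 1.6410e+06 > 4000, so flow is turbulent.
Re = 1.6410e+06 (turbulent)


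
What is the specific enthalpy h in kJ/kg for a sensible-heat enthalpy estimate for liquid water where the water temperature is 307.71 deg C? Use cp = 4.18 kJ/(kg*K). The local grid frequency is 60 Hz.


h = cp * T
h = 4.18 * 307.71
h = 1286.2 kJ/kg


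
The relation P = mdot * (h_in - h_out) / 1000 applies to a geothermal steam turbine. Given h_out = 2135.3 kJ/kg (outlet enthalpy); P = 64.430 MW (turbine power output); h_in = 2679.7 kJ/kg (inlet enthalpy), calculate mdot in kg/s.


mdot = P * 1000 / (h_in - h_out)
mdot = 64.430 * 1000 / (2679.7 - 2135.3)
mdot = 118.35 kg/s


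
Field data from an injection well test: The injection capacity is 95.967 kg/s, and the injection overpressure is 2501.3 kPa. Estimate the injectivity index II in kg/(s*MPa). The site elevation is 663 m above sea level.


II = mdot * 1000 / dP
II = 95.967 * 1000 / 2501.3
II = 38.367 kg/(s*MPa)


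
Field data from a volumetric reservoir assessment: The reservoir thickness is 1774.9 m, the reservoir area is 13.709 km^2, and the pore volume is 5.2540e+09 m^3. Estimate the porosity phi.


phi = Vp / (A * 1e6 * hr)
phi = 5.2540e+09 / (13.709 * 1e6 * 1774.9)
phi = 0.21593


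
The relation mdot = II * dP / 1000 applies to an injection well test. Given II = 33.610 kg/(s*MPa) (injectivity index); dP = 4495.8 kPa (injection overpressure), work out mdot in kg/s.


mdot = II * dP / 1000
mdot = 33.610 * 4495.8 / 1000
mdot = 151.10 kg/s


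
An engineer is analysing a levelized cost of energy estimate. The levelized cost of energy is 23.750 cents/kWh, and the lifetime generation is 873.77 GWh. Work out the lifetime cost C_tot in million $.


C_tot = LCOE / 100 * E_tot
C_tot = 23.750 / 100 * 873.77
C_tot = 207.52 million $


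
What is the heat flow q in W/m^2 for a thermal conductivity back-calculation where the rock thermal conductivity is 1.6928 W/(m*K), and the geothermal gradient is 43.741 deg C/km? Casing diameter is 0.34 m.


q = k * grad / 1000
q = 1.6928 * 43.741 / 1000
q = 0.074045 W/m^2


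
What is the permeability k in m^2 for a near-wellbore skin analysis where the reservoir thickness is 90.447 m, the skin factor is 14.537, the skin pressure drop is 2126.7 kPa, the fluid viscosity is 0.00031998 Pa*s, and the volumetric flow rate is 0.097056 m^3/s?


k = S*q*mu / (2*pi*dP_s*1000*hr)
k = 14.537*0.097056*0.00031998 / (2*pi*2126.7*1000*90.447)
k = 3.7354e-13 m^2


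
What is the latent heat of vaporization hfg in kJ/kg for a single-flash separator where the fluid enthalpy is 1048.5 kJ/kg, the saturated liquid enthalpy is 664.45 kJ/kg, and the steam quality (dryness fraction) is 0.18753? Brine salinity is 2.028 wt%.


hfg = (h - hf) / x
hfg = (1048.5 - 664.45) / 0.18753
hfg = 2047.9 kJ/kg


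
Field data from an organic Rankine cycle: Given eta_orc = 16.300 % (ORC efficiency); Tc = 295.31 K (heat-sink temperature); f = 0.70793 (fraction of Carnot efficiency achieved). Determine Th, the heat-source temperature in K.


Th = Tc / (1 - (eta_orc/100)/f)
Th = 295.31 / (1 - (16.300/100)/0.70793)
Th = 383.64 K


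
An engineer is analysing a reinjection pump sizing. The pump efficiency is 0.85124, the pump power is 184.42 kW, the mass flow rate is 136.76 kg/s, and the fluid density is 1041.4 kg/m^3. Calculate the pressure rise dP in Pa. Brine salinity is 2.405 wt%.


dP = P_pump * rho * eta / mdot
dP = 184.42 * 1041.4 * 0.85124 / 136.76
dP = 1195.415 kPa
Convert: 1195.415 kPa * 1000.0 = 1.1954e+06 Pa
dP = 1.1954e+06 Pa


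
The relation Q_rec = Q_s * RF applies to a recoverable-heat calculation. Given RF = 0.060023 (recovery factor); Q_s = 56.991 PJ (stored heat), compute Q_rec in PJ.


Q_rec = Q_s * RF
Q_rec = 56.991 * 0.060023
Q_rec = 3.4208 PJ


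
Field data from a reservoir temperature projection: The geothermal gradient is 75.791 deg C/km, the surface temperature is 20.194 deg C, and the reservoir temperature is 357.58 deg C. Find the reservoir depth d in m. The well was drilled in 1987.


d = (T_res - T_surf) / grad * 1000
d = (357.58 - 20.194) / 75.791 * 1000
d = 4451.5 m


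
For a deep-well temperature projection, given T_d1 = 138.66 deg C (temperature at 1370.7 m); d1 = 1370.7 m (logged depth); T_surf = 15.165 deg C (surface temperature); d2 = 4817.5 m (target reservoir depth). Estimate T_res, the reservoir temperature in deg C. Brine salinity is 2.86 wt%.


Step 1: grad = (T_d1 - T_surf)/d1 * 1000 = (138.66 - 15.165)/1370.7 * 1000 = 90.09630 deg C/km
Step 2: T_res = T_surf + grad*d2/1000 = 15.165 + 90.09630*4817.5/1000 = 449.20 deg C
T_res = 449.20 deg C


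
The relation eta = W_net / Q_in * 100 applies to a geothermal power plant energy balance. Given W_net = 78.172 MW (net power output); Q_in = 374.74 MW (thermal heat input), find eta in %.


eta = W_net / Q_in * 100
eta = 78.172 / 374.74 * 100
eta = 20.860 %


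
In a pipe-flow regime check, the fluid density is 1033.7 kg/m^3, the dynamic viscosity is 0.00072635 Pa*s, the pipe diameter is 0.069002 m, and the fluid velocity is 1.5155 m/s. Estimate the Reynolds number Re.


Re = rho * vel * D / mu
Re = 1033.7 * 1.5155 * 0.069002 / 0.00072635
Re = 1.4882e+05


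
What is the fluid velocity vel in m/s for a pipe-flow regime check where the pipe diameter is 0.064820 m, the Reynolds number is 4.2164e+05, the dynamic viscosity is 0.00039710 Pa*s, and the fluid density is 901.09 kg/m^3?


vel = Re * mu / (rho * D)
vel = 4.2164e+05 * 0.00039710 / (901.09 * 0.064820)
vel = 2.8666 m/s


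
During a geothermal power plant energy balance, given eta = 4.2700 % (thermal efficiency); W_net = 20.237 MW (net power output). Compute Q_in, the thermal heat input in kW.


Q_in = W_net / (eta / 100)
Q_in = 20.237 / (4.2700 / 100)
Q_in = 473.9344 MW
Convert: 473.9344 MW * 1000.0 = 4.7393e+05 kW
Q_in = 4.7393e+05 kW


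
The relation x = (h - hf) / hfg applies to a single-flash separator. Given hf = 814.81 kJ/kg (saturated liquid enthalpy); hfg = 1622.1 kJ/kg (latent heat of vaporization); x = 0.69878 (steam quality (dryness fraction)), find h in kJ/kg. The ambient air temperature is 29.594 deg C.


h = hf + x * hfg
h = 814.81 + 0.69878 * 1622.1
h = 1948.3 kJ/kg


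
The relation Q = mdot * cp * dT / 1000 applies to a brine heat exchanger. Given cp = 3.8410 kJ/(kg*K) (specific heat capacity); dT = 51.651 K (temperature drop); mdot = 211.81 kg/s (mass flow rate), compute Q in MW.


Q = mdot * cp * dT / 1000
Q = 211.81 * 3.8410 * 51.651 / 1000
Q = 42.021 MW


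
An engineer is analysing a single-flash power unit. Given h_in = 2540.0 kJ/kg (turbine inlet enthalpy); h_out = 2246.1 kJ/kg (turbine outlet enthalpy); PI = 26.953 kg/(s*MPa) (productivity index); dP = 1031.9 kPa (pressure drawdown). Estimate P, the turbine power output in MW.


Step 1: mdot = PI * dP / 1000 = 26.953 * 1031.9 / 1000 = 27.81280 kg/s
Step 2: P = mdot*(h_in - h_out)/1000 = 27.81280*(2540.0 - 2246.1)/1000 = 8.1742 MW
P = 8.1742 MW


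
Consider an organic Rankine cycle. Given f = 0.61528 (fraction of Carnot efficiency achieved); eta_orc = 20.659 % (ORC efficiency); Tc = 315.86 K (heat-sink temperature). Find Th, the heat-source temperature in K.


Th = Tc / (1 - (eta_orc/100)/f)
Th = 315.86 / (1 - (20.659/100)/0.61528)
Th = 475.53 K


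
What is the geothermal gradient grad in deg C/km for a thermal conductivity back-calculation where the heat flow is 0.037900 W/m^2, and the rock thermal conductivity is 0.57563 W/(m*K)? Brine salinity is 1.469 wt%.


grad = q / k * 1000
grad = 0.037900 / 0.57563 * 1000
grad = 65.841 deg C/km
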